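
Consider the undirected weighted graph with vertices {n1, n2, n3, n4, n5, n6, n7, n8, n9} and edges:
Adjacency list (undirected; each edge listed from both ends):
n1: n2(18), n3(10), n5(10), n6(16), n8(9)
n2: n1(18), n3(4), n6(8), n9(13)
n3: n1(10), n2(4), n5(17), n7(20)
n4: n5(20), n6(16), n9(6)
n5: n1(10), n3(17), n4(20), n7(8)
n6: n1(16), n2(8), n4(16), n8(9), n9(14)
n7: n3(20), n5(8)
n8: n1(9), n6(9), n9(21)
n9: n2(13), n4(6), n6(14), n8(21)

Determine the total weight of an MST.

67

Grow the tree from n5 using Prim:
Step 1: cheapest edge leaving the tree is n5—n7 (8); add n7.
Step 2: cheapest edge leaving the tree is n1—n5 (10); add n1.
Step 3: cheapest edge leaving the tree is n1—n8 (9); add n8.
Step 4: cheapest edge leaving the tree is n6—n8 (9); add n6.
Step 5: cheapest edge leaving the tree is n2—n6 (8); add n2.
Step 6: cheapest edge leaving the tree is n2—n3 (4); add n3.
Step 7: cheapest edge leaving the tree is n2—n9 (13); add n9.
Step 8: cheapest edge leaving the tree is n4—n9 (6); add n4.
MST edges: n5—n7, n1—n5, n1—n8, n6—n8, n2—n6, n2—n3, n2—n9, n4—n9; total weight 8+10+9+9+8+4+13+6 = 67.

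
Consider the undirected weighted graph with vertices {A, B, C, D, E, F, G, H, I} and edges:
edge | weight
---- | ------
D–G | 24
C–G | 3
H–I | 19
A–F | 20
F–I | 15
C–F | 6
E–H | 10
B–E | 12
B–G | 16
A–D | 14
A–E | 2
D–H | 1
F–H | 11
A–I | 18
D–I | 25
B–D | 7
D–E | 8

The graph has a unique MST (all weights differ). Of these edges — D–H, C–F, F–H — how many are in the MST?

Kruskal's algorithm — process edges by increasing weight (ties by edge label):
D–H (1): add — endpoints in different components.
A–E (2): add — endpoints in different components.
C–G (3): add — endpoints in different components.
C–F (6): add — endpoints in different components.
B–D (7): add — endpoints in different components.
D–E (8): add — endpoints in different components.
E–H (10): skip — E and H already connected.
F–H (11): add — endpoints in different components.
B–E (12): skip — B and E already connected.
A–D (14): skip — A and D already connected.
F–I (15): add — endpoints in different components.
MST edge set: {D–H, A–E, C–G, C–F, B–D, D–E, F–H, F–I}.
Of the listed edges, {D–H, C–F, F–H} are in the MST → 3.

3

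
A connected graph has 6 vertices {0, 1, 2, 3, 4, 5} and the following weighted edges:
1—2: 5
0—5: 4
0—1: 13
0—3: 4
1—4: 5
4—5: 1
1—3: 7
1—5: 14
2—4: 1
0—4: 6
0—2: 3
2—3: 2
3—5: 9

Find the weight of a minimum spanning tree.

12

Sort edges by weight, then run Kruskal:
2—4 (1): add. Components now {0} {1} {2,4} {3} {5}
4—5 (1): add. Components now {0} {1} {2,4,5} {3}
2—3 (2): add. Components now {0} {1} {2,3,4,5}
0—2 (3): add. Components now {0,2,3,4,5} {1}
0—3 (4): skip — 0 and 3 already connected.
0—5 (4): skip — 0 and 5 already connected.
1—2 (5): add. Components now {0,1,2,3,4,5}
MST edges: 2—4, 4—5, 2—3, 0—2, 1—2; total weight 1+1+2+3+5 = 12.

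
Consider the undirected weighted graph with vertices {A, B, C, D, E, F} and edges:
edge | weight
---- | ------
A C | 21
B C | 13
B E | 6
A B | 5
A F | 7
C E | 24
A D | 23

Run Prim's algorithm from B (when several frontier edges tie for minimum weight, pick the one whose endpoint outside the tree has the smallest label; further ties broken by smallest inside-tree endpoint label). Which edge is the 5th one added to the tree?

Grow the tree from B using Prim:
Step 1: frontier [A B 5, B E 6, B C 13] → take A B (5); add A.
Step 2: frontier [A F 7, A C 21, A D 23, B E 6, B C 13] → take B E (6); add E.
Step 3: frontier [A F 7, A C 21, A D 23, B C 13, C E 24] → take A F (7); add F.
Step 4: frontier [A C 21, A D 23, B C 13, C E 24] → take B C (13); add C.
Step 5: frontier [A D 23] → take A D (23); add D.
The 5th edge added is A D.

A-D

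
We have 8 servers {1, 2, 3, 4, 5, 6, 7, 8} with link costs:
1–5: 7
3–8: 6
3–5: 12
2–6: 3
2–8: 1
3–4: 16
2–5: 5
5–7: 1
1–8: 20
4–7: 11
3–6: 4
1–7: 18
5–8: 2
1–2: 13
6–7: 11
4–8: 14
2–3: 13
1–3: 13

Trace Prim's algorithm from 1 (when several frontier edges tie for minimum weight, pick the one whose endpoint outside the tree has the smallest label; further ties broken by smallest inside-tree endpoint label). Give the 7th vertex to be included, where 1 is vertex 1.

Prim, starting at 1.
Step 1: cheapest edge leaving the tree is 1–5 (7); add 5.
Step 2: cheapest edge leaving the tree is 5–7 (1); add 7.
Step 3: cheapest edge leaving the tree is 5–8 (2); add 8.
Step 4: cheapest edge leaving the tree is 2–8 (1); add 2.
Step 5: cheapest edge leaving the tree is 2–6 (3); add 6.
Step 6: cheapest edge leaving the tree is 3–6 (4); add 3.
Step 7: cheapest edge leaving the tree is 4–7 (11); add 4.
Vertex order: 1, 5, 7, 8, 2, 6, 3, 4. The 7th vertex is 3.

3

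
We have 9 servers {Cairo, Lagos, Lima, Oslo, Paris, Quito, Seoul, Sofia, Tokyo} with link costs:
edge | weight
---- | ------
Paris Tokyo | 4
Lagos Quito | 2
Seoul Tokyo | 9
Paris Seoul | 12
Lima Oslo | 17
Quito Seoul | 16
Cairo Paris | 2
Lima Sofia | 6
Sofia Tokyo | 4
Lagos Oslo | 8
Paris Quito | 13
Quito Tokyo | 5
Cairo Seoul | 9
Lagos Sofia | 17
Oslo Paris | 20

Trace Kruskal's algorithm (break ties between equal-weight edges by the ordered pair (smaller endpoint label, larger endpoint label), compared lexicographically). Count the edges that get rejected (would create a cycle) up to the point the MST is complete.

0

Sort edges by weight, then run Kruskal:
Cairo Paris (2): add — endpoints in different components.
Lagos Quito (2): add — endpoints in different components.
Paris Tokyo (4): add — endpoints in different components.
Sofia Tokyo (4): add — endpoints in different components.
Quito Tokyo (5): add — endpoints in different components.
Lima Sofia (6): add — endpoints in different components.
Lagos Oslo (8): add — endpoints in different components.
Cairo Seoul (9): add — endpoints in different components.
Edges rejected before the tree was complete: 0.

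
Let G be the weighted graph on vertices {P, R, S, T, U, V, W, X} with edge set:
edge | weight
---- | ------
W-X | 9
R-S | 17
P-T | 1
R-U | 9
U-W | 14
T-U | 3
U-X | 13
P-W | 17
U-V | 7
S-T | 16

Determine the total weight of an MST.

Sort edges by weight, then run Kruskal:
P-T (1): add — endpoints in different components.
T-U (3): add — endpoints in different components.
U-V (7): add — endpoints in different components.
R-U (9): add — endpoints in different components.
W-X (9): add — endpoints in different components.
U-X (13): add — endpoints in different components.
U-W (14): skip — W and U already connected.
S-T (16): add — endpoints in different components.
MST edges: P-T, T-U, U-V, R-U, W-X, U-X, S-T; total weight 1+3+7+9+9+13+16 = 58.

58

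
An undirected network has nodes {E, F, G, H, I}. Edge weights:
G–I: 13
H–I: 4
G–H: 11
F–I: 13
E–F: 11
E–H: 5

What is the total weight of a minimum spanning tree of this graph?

31

Sort edges by weight, then run Kruskal:
H–I (4): add — endpoints in different components.
E–H (5): add — endpoints in different components.
E–F (11): add — endpoints in different components.
G–H (11): add — endpoints in different components.
MST edges: H–I, E–H, E–F, G–H; total weight 4+5+11+11 = 31.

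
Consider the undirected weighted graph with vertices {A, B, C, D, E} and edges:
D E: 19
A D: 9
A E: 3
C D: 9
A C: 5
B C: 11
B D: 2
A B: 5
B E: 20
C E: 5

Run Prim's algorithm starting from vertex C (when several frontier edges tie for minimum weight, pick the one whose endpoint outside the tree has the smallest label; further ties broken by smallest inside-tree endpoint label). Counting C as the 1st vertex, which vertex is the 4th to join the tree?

B

Prim's algorithm from C:
Step 1: cheapest edge leaving the tree is A C (5); add A.
Step 2: cheapest edge leaving the tree is A E (3); add E.
Step 3: cheapest edge leaving the tree is A B (5); add B.
Step 4: cheapest edge leaving the tree is B D (2); add D.
Vertex order: C, A, E, B, D. The 4th vertex is B.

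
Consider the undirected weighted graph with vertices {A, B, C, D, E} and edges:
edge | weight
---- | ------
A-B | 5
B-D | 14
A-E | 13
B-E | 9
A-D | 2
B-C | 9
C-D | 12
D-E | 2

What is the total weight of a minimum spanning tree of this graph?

Grow the tree from C using Prim:
Step 1: cheapest edge leaving the tree is B-C (9); add B.
Step 2: cheapest edge leaving the tree is A-B (5); add A.
Step 3: cheapest edge leaving the tree is A-D (2); add D.
Step 4: cheapest edge leaving the tree is D-E (2); add E.
MST edges: B-C, A-B, A-D, D-E; total weight 9+5+2+2 = 18.

18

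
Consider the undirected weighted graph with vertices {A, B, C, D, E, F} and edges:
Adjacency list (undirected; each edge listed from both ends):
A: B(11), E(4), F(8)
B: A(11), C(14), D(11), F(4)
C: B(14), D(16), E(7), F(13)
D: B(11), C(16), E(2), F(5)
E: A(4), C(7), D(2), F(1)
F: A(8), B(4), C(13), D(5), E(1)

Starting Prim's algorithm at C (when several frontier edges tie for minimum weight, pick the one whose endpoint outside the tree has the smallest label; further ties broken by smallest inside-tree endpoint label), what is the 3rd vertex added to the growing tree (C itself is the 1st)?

Prim's algorithm from C:
Step 1: cheapest edge leaving the tree is C—E (7); add E.
Step 2: cheapest edge leaving the tree is E—F (1); add F.
Step 3: cheapest edge leaving the tree is D—E (2); add D.
Step 4: cheapest edge leaving the tree is A—E (4); add A.
Step 5: cheapest edge leaving the tree is B—F (4); add B.
Vertex order: C, E, F, D, A, B. The 3rd vertex is F.

F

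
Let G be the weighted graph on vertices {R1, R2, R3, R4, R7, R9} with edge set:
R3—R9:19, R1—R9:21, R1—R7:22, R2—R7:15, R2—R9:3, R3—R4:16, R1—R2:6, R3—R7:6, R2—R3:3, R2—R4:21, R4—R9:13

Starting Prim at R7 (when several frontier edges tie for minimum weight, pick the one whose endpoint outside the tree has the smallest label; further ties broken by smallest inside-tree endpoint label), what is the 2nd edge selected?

R2-R3

Prim, starting at R7.
Step 1: cheapest edge leaving the tree is R3—R7 (6); add R3.
Step 2: cheapest edge leaving the tree is R2—R3 (3); add R2.
Step 3: cheapest edge leaving the tree is R2—R9 (3); add R9.
Step 4: cheapest edge leaving the tree is R1—R2 (6); add R1.
Step 5: cheapest edge leaving the tree is R4—R9 (13); add R4.
The 2nd edge added is R2—R3.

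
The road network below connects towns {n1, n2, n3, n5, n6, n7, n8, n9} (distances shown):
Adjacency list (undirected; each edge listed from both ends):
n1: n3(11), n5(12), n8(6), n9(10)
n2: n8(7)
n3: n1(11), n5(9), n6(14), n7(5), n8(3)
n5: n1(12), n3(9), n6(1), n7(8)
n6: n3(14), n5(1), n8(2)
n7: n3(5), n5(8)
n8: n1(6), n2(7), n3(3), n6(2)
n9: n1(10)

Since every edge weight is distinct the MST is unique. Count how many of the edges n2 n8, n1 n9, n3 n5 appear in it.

2

Sort edges by weight, then run Kruskal:
n5 n6 (1): add — endpoints in different components.
n6 n8 (2): add — endpoints in different components.
n3 n8 (3): add — endpoints in different components.
n3 n7 (5): add — endpoints in different components.
n1 n8 (6): add — endpoints in different components.
n2 n8 (7): add — endpoints in different components.
n5 n7 (8): skip — n5 and n7 already connected.
n3 n5 (9): skip — n5 and n3 already connected.
n1 n9 (10): add — endpoints in different components.
MST edge set: {n5 n6, n6 n8, n3 n8, n3 n7, n1 n8, n2 n8, n1 n9}.
Of the listed edges, {n2 n8, n1 n9} are in the MST → 2.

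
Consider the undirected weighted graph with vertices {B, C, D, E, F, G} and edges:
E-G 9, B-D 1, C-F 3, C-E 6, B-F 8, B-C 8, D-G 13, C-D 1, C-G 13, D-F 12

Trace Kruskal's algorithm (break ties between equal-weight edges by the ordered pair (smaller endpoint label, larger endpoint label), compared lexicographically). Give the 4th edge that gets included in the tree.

Kruskal: consider edges lightest-first.
B-D (1): add — endpoints in different components.
C-D (1): add — endpoints in different components.
C-F (3): add — endpoints in different components.
C-E (6): add — endpoints in different components.
B-C (8): skip — B and C already connected.
B-F (8): skip — B and F already connected.
E-G (9): add — endpoints in different components.
The 4th edge added is C-E.

C-E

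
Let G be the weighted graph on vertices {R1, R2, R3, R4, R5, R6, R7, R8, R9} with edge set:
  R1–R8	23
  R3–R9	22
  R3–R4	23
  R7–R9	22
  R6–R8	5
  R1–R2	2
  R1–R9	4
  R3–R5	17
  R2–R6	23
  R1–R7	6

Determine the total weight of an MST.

Prim, starting at R2.
Step 1: frontier [R1–R2 2, R2–R6 23] → take R1–R2 (2); add R1.
Step 2: frontier [R1–R9 4, R1–R7 6, R1–R8 23, R2–R6 23] → take R1–R9 (4); add R9.
Step 3: frontier [R1–R7 6, R1–R8 23, R2–R6 23, R3–R9 22, R7–R9 22] → take R1–R7 (6); add R7.
Step 4: frontier [R1–R8 23, R2–R6 23, R3–R9 22] → take R3–R9 (22); add R3.
Step 5: frontier [R1–R8 23, R2–R6 23, R3–R5 17, R3–R4 23] → take R3–R5 (17); add R5.
Step 6: frontier [R1–R8 23, R2–R6 23, R3–R4 23] → take R3–R4 (23); add R4.
Step 7: frontier [R1–R8 23, R2–R6 23] → take R2–R6 (23); add R6.
Step 8: frontier [R1–R8 23, R6–R8 5] → take R6–R8 (5); add R8.
MST edges: R1–R2, R1–R9, R1–R7, R3–R9, R3–R5, R3–R4, R2–R6, R6–R8; total weight 2+4+6+22+17+23+23+5 = 102.

102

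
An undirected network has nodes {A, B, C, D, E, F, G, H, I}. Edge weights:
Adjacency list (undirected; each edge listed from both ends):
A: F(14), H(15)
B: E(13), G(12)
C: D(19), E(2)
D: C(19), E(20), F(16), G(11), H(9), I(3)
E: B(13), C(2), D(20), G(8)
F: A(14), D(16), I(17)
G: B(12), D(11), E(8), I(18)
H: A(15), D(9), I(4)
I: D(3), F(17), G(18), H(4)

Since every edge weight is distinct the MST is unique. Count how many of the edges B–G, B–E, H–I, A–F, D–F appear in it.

Sort edges by weight, then run Kruskal:
C–E (2): add — endpoints in different components.
D–I (3): add — endpoints in different components.
H–I (4): add — endpoints in different components.
E–G (8): add — endpoints in different components.
D–H (9): skip — D and H already connected.
D–G (11): add — endpoints in different components.
B–G (12): add — endpoints in different components.
B–E (13): skip — B and E already connected.
A–F (14): add — endpoints in different components.
A–H (15): add — endpoints in different components.
MST edge set: {C–E, D–I, H–I, E–G, D–G, B–G, A–F, A–H}.
Of the listed edges, {B–G, H–I, A–F} are in the MST → 3.

3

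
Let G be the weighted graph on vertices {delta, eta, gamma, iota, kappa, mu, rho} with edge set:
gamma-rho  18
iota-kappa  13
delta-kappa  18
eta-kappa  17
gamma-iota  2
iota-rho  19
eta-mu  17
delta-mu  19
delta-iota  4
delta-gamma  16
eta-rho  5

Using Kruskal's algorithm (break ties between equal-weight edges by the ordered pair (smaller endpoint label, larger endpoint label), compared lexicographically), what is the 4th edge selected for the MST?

Kruskal's algorithm — process edges by increasing weight (ties by edge label):
gamma-iota (2): add. Components now {gamma,iota} {kappa} {rho} {delta} {mu} {eta}
delta-iota (4): add. Components now {delta,gamma,iota} {kappa} {rho} {mu} {eta}
eta-rho (5): add. Components now {delta,gamma,iota} {kappa} {eta,rho} {mu}
iota-kappa (13): add. Components now {delta,gamma,iota,kappa} {eta,rho} {mu}
delta-gamma (16): skip — gamma and delta already connected.
eta-kappa (17): add. Components now {delta,eta,gamma,iota,kappa,rho} {mu}
eta-mu (17): add. Components now {delta,eta,gamma,iota,kappa,mu,rho}
The 4th edge added is iota-kappa.

iota-kappa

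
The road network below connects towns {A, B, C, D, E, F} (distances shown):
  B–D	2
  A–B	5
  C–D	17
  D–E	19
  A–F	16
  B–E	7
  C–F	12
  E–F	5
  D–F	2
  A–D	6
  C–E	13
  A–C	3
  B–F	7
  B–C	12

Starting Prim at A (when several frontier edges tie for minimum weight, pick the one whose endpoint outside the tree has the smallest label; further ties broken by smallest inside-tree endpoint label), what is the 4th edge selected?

Prim, starting at A.
Step 1: cheapest edge leaving the tree is A–C (3); add C.
Step 2: cheapest edge leaving the tree is A–B (5); add B.
Step 3: cheapest edge leaving the tree is B–D (2); add D.
Step 4: cheapest edge leaving the tree is D–F (2); add F.
Step 5: cheapest edge leaving the tree is E–F (5); add E.
The 4th edge added is D–F.

D-F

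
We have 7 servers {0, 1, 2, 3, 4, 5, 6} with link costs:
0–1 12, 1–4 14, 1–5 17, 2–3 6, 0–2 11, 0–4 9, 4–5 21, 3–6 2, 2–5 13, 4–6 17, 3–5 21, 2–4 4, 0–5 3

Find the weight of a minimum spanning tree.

36

Kruskal's algorithm — process edges by increasing weight (ties by edge label):
3–6 (2): add — endpoints in different components.
0–5 (3): add — endpoints in different components.
2–4 (4): add — endpoints in different components.
2–3 (6): add — endpoints in different components.
0–4 (9): add — endpoints in different components.
0–2 (11): skip — 0 and 2 already connected.
0–1 (12): add — endpoints in different components.
MST edges: 3–6, 0–5, 2–4, 2–3, 0–4, 0–1; total weight 2+3+4+6+9+12 = 36.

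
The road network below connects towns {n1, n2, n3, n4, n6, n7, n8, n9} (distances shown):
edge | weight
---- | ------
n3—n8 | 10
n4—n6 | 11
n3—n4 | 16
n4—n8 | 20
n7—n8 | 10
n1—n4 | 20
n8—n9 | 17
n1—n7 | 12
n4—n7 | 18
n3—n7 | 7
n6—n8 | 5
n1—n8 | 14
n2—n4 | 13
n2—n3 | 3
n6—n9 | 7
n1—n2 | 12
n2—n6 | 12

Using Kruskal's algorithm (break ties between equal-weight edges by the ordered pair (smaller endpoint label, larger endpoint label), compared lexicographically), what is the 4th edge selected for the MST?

Sort edges by weight, then run Kruskal:
n2—n3 (3): add — endpoints in different components.
n6—n8 (5): add — endpoints in different components.
n3—n7 (7): add — endpoints in different components.
n6—n9 (7): add — endpoints in different components.
n3—n8 (10): add — endpoints in different components.
n7—n8 (10): skip — n8 and n7 already connected.
n4—n6 (11): add — endpoints in different components.
n1—n2 (12): add — endpoints in different components.
The 4th edge added is n6—n9.

n6-n9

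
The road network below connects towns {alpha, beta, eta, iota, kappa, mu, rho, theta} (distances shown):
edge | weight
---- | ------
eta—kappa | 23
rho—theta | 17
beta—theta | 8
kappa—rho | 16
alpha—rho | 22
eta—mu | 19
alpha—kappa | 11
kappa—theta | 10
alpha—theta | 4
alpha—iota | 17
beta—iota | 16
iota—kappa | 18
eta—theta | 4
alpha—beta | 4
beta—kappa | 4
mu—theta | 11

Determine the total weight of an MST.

Grow the tree from rho using Prim:
Step 1: cheapest edge leaving the tree is kappa—rho (16); add kappa.
Step 2: cheapest edge leaving the tree is beta—kappa (4); add beta.
Step 3: cheapest edge leaving the tree is alpha—beta (4); add alpha.
Step 4: cheapest edge leaving the tree is alpha—theta (4); add theta.
Step 5: cheapest edge leaving the tree is eta—theta (4); add eta.
Step 6: cheapest edge leaving the tree is mu—theta (11); add mu.
Step 7: cheapest edge leaving the tree is beta—iota (16); add iota.
MST edges: kappa—rho, beta—kappa, alpha—beta, alpha—theta, eta—theta, mu—theta, beta—iota; total weight 16+4+4+4+4+11+16 = 59.

59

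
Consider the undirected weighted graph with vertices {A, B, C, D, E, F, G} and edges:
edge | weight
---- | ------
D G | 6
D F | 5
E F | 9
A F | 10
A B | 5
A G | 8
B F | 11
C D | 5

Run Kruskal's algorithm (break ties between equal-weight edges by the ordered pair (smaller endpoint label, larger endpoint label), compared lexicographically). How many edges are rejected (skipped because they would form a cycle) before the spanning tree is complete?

0

Kruskal's algorithm — process edges by increasing weight (ties by edge label):
A B (5): add. Components now {A,B} {C} {D} {E} {F} {G}
C D (5): add. Components now {A,B} {C,D} {E} {F} {G}
D F (5): add. Components now {A,B} {C,D,F} {E} {G}
D G (6): add. Components now {A,B} {C,D,F,G} {E}
A G (8): add. Components now {A,B,C,D,F,G} {E}
E F (9): add. Components now {A,B,C,D,E,F,G}
Edges rejected before the tree was complete: 0.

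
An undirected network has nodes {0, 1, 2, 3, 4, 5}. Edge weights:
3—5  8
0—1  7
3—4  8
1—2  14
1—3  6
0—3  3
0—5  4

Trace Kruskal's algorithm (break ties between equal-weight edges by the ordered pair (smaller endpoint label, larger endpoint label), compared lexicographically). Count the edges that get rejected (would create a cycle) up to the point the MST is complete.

Sort edges by weight, then run Kruskal:
0—3 (3): add. Components now {0,3} {1} {2} {4} {5}
0—5 (4): add. Components now {0,3,5} {1} {2} {4}
1—3 (6): add. Components now {0,1,3,5} {2} {4}
0—1 (7): skip — 0 and 1 already connected.
3—4 (8): add. Components now {0,1,3,4,5} {2}
3—5 (8): skip — 3 and 5 already connected.
1—2 (14): add. Components now {0,1,2,3,4,5}
Edges rejected before the tree was complete: 2.

2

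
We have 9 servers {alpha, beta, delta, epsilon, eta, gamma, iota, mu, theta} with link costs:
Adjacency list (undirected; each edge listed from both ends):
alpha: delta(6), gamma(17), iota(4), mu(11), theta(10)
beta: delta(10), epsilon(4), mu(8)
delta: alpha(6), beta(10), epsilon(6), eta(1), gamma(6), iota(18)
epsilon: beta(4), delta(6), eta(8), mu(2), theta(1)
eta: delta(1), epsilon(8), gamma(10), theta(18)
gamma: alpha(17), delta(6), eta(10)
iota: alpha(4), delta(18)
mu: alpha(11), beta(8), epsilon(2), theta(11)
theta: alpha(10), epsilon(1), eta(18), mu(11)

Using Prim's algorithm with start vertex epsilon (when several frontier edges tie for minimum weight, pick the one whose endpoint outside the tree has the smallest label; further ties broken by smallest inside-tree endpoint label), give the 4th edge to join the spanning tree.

delta-epsilon

Grow the tree from epsilon using Prim:
Step 1: cheapest edge leaving the tree is epsilon theta (1); add theta.
Step 2: cheapest edge leaving the tree is epsilon mu (2); add mu.
Step 3: cheapest edge leaving the tree is beta epsilon (4); add beta.
Step 4: cheapest edge leaving the tree is delta epsilon (6); add delta.
Step 5: cheapest edge leaving the tree is delta eta (1); add eta.
Step 6: cheapest edge leaving the tree is alpha delta (6); add alpha.
Step 7: cheapest edge leaving the tree is alpha iota (4); add iota.
Step 8: cheapest edge leaving the tree is delta gamma (6); add gamma.
The 4th edge added is delta epsilon.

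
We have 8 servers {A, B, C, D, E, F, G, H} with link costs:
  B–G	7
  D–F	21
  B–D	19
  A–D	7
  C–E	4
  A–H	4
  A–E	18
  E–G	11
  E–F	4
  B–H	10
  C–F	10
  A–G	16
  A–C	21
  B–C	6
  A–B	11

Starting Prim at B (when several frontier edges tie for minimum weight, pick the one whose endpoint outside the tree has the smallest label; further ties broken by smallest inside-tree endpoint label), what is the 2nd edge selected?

C-E

Prim's algorithm from B:
Step 1: cheapest edge leaving the tree is B–C (6); add C.
Step 2: cheapest edge leaving the tree is C–E (4); add E.
Step 3: cheapest edge leaving the tree is E–F (4); add F.
Step 4: cheapest edge leaving the tree is B–G (7); add G.
Step 5: cheapest edge leaving the tree is B–H (10); add H.
Step 6: cheapest edge leaving the tree is A–H (4); add A.
Step 7: cheapest edge leaving the tree is A–D (7); add D.
The 2nd edge added is C–E.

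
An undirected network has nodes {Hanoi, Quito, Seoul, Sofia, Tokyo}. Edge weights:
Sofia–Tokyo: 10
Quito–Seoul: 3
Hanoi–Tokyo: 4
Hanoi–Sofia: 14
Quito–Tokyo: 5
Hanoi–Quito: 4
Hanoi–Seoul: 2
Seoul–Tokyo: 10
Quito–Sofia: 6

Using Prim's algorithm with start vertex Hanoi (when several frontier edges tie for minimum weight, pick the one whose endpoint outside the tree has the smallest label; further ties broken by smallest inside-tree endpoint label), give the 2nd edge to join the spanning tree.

Quito-Seoul

Prim's algorithm from Hanoi:
Step 1: cheapest edge leaving the tree is Hanoi–Seoul (2); add Seoul.
Step 2: cheapest edge leaving the tree is Quito–Seoul (3); add Quito.
Step 3: cheapest edge leaving the tree is Hanoi–Tokyo (4); add Tokyo.
Step 4: cheapest edge leaving the tree is Quito–Sofia (6); add Sofia.
The 2nd edge added is Quito–Seoul.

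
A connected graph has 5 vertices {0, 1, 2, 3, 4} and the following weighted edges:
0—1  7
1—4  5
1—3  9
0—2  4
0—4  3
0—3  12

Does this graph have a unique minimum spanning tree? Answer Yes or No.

Yes

Kruskal's algorithm — process edges by increasing weight (ties by edge label):
0—4 (3): add. Components now {0,4} {1} {2} {3}
0—2 (4): add. Components now {0,2,4} {1} {3}
1—4 (5): add. Components now {0,1,2,4} {3}
0—1 (7): skip — 0 and 1 already connected.
1—3 (9): add. Components now {0,1,2,3,4}
Every non-tree edge has weight strictly greater than the heaviest edge on the tree path between its endpoints, so the MST is unique.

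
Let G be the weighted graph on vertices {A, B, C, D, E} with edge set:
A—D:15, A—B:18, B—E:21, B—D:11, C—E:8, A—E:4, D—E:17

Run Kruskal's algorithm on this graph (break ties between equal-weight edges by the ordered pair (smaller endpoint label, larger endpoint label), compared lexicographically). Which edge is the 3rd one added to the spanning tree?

B-D

Kruskal: consider edges lightest-first.
A—E (4): add. Components now {A,E} {B} {C} {D}
C—E (8): add. Components now {A,C,E} {B} {D}
B—D (11): add. Components now {A,C,E} {B,D}
A—D (15): add. Components now {A,B,C,D,E}
The 3rd edge added is B—D.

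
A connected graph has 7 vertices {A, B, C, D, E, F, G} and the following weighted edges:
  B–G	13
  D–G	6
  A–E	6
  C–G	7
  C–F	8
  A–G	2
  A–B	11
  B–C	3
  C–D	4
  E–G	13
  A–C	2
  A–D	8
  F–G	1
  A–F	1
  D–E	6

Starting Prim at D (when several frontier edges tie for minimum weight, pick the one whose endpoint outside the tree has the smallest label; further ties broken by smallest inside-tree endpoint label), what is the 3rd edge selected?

Prim's algorithm from D:
Step 1: cheapest edge leaving the tree is C–D (4); add C.
Step 2: cheapest edge leaving the tree is A–C (2); add A.
Step 3: cheapest edge leaving the tree is A–F (1); add F.
Step 4: cheapest edge leaving the tree is F–G (1); add G.
Step 5: cheapest edge leaving the tree is B–C (3); add B.
Step 6: cheapest edge leaving the tree is A–E (6); add E.
The 3rd edge added is A–F.

A-F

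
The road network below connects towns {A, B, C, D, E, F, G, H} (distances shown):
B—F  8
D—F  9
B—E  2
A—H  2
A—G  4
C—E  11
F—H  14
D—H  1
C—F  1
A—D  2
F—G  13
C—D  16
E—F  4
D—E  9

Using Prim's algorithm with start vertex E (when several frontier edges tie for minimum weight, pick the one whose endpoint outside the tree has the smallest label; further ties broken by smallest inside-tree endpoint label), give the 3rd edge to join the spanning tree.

Prim, starting at E.
Step 1: frontier [B—E 2, E—F 4, D—E 9, C—E 11] → take B—E (2); add B.
Step 2: frontier [B—F 8, E—F 4, D—E 9, C—E 11] → take E—F (4); add F.
Step 3: frontier [D—E 9, C—E 11, C—F 1, D—F 9, F—G 13, F—H 14] → take C—F (1); add C.
Step 4: frontier [C—D 16, D—E 9, D—F 9, F—G 13, F—H 14] → take D—E (9); add D.
Step 5: frontier [D—H 1, A—D 2, F—G 13, F—H 14] → take D—H (1); add H.
Step 6: frontier [A—D 2, F—G 13, A—H 2] → take A—D (2); add A.
Step 7: frontier [A—G 4, F—G 13] → take A—G (4); add G.
The 3rd edge added is C—F.

C-F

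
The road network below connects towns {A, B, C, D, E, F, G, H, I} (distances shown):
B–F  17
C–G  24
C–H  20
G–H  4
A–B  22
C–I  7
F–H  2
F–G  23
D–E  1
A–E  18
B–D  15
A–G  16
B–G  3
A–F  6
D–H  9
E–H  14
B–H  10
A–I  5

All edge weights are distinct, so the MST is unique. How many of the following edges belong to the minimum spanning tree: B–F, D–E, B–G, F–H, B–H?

Kruskal: consider edges lightest-first.
D–E (1): add — endpoints in different components.
F–H (2): add — endpoints in different components.
B–G (3): add — endpoints in different components.
G–H (4): add — endpoints in different components.
A–I (5): add — endpoints in different components.
A–F (6): add — endpoints in different components.
C–I (7): add — endpoints in different components.
D–H (9): add — endpoints in different components.
MST edge set: {D–E, F–H, B–G, G–H, A–I, A–F, C–I, D–H}.
Of the listed edges, {D–E, B–G, F–H} are in the MST → 3.

3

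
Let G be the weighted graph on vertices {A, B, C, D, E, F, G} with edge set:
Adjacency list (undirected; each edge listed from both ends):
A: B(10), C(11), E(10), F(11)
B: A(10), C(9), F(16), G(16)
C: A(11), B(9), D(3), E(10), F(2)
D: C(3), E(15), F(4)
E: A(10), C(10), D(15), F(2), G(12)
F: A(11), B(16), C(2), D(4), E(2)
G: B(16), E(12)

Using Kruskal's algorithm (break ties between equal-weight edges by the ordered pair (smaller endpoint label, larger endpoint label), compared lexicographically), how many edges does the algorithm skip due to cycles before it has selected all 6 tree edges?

5

Kruskal: consider edges lightest-first.
C–F (2): add — endpoints in different components.
E–F (2): add — endpoints in different components.
C–D (3): add — endpoints in different components.
D–F (4): skip — D and F already connected.
B–C (9): add — endpoints in different components.
A–B (10): add — endpoints in different components.
A–E (10): skip — A and E already connected.
C–E (10): skip — C and E already connected.
A–C (11): skip — A and C already connected.
A–F (11): skip — A and F already connected.
E–G (12): add — endpoints in different components.
Edges rejected before the tree was complete: 5.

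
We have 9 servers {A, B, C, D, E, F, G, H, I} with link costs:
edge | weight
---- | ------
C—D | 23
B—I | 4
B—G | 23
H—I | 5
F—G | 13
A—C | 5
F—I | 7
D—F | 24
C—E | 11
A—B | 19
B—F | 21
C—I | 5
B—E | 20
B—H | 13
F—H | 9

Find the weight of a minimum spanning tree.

Kruskal's algorithm — process edges by increasing weight (ties by edge label):
B—I (4): add — endpoints in different components.
A—C (5): add — endpoints in different components.
C—I (5): add — endpoints in different components.
H—I (5): add — endpoints in different components.
F—I (7): add — endpoints in different components.
F—H (9): skip — F and H already connected.
C—E (11): add — endpoints in different components.
B—H (13): skip — B and H already connected.
F—G (13): add — endpoints in different components.
A—B (19): skip — A and B already connected.
B—E (20): skip — B and E already connected.
B—F (21): skip — B and F already connected.
B—G (23): skip — B and G already connected.
C—D (23): add — endpoints in different components.
MST edges: B—I, A—C, C—I, H—I, F—I, C—E, F—G, C—D; total weight 4+5+5+5+7+11+13+23 = 73.

73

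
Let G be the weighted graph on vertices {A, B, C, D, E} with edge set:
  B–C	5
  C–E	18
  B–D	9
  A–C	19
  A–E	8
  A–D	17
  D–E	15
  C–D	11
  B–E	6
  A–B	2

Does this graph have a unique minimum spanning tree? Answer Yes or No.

Kruskal: consider edges lightest-first.
A–B (2): add. Components now {A,B} {C} {D} {E}
B–C (5): add. Components now {A,B,C} {D} {E}
B–E (6): add. Components now {A,B,C,E} {D}
A–E (8): skip — A and E already connected.
B–D (9): add. Components now {A,B,C,D,E}
Every non-tree edge has weight strictly greater than the heaviest edge on the tree path between its endpoints, so the MST is unique.

Yes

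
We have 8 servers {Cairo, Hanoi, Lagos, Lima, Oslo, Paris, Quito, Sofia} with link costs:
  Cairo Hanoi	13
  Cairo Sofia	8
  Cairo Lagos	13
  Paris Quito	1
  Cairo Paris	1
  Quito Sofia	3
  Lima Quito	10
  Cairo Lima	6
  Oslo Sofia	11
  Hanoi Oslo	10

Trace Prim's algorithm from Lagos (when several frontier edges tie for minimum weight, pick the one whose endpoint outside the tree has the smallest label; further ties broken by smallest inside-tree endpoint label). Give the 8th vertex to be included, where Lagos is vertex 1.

Hanoi

Grow the tree from Lagos using Prim:
Step 1: frontier [Cairo Lagos 13] → take Cairo Lagos (13); add Cairo.
Step 2: frontier [Cairo Paris 1, Cairo Lima 6, Cairo Sofia 8, Cairo Hanoi 13] → take Cairo Paris (1); add Paris.
Step 3: frontier [Cairo Lima 6, Cairo Sofia 8, Cairo Hanoi 13, Paris Quito 1] → take Paris Quito (1); add Quito.
Step 4: frontier [Cairo Lima 6, Cairo Sofia 8, Cairo Hanoi 13, Quito Sofia 3, Lima Quito 10] → take Quito Sofia (3); add Sofia.
Step 5: frontier [Cairo Lima 6, Cairo Hanoi 13, Lima Quito 10, Oslo Sofia 11] → take Cairo Lima (6); add Lima.
Step 6: frontier [Cairo Hanoi 13, Oslo Sofia 11] → take Oslo Sofia (11); add Oslo.
Step 7: frontier [Cairo Hanoi 13, Hanoi Oslo 10] → take Hanoi Oslo (10); add Hanoi.
Vertex order: Lagos, Cairo, Paris, Quito, Sofia, Lima, Oslo, Hanoi. The 8th vertex is Hanoi.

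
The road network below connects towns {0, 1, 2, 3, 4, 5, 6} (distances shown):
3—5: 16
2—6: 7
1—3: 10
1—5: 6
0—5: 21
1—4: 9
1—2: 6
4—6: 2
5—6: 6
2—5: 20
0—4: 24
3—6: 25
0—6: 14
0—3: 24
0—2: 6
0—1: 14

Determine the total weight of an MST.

36

Kruskal's algorithm — process edges by increasing weight (ties by edge label):
4—6 (2): add — endpoints in different components.
0—2 (6): add — endpoints in different components.
1—2 (6): add — endpoints in different components.
1—5 (6): add — endpoints in different components.
5—6 (6): add — endpoints in different components.
2—6 (7): skip — 2 and 6 already connected.
1—4 (9): skip — 1 and 4 already connected.
1—3 (10): add — endpoints in different components.
MST edges: 4—6, 0—2, 1—2, 1—5, 5—6, 1—3; total weight 2+6+6+6+6+10 = 36.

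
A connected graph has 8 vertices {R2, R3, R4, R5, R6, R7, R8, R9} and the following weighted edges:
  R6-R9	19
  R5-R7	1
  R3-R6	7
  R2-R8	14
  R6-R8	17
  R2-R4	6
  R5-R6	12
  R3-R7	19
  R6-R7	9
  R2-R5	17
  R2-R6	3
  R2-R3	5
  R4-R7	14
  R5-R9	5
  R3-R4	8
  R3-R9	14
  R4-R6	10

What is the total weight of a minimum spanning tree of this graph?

43

Sort edges by weight, then run Kruskal:
R5-R7 (1): add — endpoints in different components.
R2-R6 (3): add — endpoints in different components.
R2-R3 (5): add — endpoints in different components.
R5-R9 (5): add — endpoints in different components.
R2-R4 (6): add — endpoints in different components.
R3-R6 (7): skip — R3 and R6 already connected.
R3-R4 (8): skip — R4 and R3 already connected.
R6-R7 (9): add — endpoints in different components.
R4-R6 (10): skip — R4 and R6 already connected.
R5-R6 (12): skip — R5 and R6 already connected.
R2-R8 (14): add — endpoints in different components.
MST edges: R5-R7, R2-R6, R2-R3, R5-R9, R2-R4, R6-R7, R2-R8; total weight 1+3+5+5+6+9+14 = 43.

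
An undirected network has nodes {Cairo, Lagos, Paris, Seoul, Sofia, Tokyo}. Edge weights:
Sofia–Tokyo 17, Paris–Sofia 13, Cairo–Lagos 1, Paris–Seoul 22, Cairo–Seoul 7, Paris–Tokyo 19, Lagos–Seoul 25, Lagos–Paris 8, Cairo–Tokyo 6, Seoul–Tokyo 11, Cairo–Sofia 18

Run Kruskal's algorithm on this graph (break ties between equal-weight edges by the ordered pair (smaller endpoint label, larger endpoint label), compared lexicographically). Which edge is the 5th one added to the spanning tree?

Paris-Sofia

Kruskal's algorithm — process edges by increasing weight (ties by edge label):
Cairo–Lagos (1): add — endpoints in different components.
Cairo–Tokyo (6): add — endpoints in different components.
Cairo–Seoul (7): add — endpoints in different components.
Lagos–Paris (8): add — endpoints in different components.
Seoul–Tokyo (11): skip — Seoul and Tokyo already connected.
Paris–Sofia (13): add — endpoints in different components.
The 5th edge added is Paris–Sofia.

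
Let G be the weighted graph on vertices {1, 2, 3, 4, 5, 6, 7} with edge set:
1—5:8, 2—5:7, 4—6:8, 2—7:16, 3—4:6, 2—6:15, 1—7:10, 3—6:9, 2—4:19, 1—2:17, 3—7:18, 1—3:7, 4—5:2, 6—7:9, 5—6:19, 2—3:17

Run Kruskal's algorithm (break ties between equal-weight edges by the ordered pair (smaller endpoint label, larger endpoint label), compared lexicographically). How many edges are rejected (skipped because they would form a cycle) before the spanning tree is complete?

2

Sort edges by weight, then run Kruskal:
4—5 (2): add. Components now {1} {2} {3} {4,5} {6} {7}
3—4 (6): add. Components now {1} {2} {3,4,5} {6} {7}
1—3 (7): add. Components now {1,3,4,5} {2} {6} {7}
2—5 (7): add. Components now {1,2,3,4,5} {6} {7}
1—5 (8): skip — 1 and 5 already connected.
4—6 (8): add. Components now {1,2,3,4,5,6} {7}
3—6 (9): skip — 3 and 6 already connected.
6—7 (9): add. Components now {1,2,3,4,5,6,7}
Edges rejected before the tree was complete: 2.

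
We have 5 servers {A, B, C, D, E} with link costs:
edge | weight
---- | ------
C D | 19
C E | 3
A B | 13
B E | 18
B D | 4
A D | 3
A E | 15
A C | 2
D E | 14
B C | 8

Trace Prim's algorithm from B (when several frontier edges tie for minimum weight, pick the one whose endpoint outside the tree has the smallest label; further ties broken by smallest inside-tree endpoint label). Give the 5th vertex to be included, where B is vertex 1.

E

Prim, starting at B.
Step 1: frontier [B D 4, B C 8, A B 13, B E 18] → take B D (4); add D.
Step 2: frontier [B C 8, A B 13, B E 18, A D 3, D E 14, C D 19] → take A D (3); add A.
Step 3: frontier [A C 2, A E 15, B C 8, B E 18, D E 14, C D 19] → take A C (2); add C.
Step 4: frontier [A E 15, B E 18, C E 3, D E 14] → take C E (3); add E.
Vertex order: B, D, A, C, E. The 5th vertex is E.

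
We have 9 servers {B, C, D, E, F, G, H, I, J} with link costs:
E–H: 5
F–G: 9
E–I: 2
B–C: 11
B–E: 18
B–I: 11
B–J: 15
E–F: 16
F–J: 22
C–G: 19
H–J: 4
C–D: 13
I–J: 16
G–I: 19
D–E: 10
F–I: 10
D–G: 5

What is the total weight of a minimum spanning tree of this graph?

Prim's algorithm from F:
Step 1: cheapest edge leaving the tree is F–G (9); add G.
Step 2: cheapest edge leaving the tree is D–G (5); add D.
Step 3: cheapest edge leaving the tree is D–E (10); add E.
Step 4: cheapest edge leaving the tree is E–I (2); add I.
Step 5: cheapest edge leaving the tree is E–H (5); add H.
Step 6: cheapest edge leaving the tree is H–J (4); add J.
Step 7: cheapest edge leaving the tree is B–I (11); add B.
Step 8: cheapest edge leaving the tree is B–C (11); add C.
MST edges: F–G, D–G, D–E, E–I, E–H, H–J, B–I, B–C; total weight 9+5+10+2+5+4+11+11 = 57.

57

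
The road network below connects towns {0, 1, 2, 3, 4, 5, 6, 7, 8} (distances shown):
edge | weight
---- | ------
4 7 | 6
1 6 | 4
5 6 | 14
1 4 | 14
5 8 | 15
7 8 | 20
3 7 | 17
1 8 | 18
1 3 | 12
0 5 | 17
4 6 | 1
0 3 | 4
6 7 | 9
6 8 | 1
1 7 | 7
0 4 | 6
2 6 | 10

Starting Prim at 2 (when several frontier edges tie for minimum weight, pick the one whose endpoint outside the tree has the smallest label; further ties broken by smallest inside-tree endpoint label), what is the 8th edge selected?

Grow the tree from 2 using Prim:
Step 1: cheapest edge leaving the tree is 2 6 (10); add 6.
Step 2: cheapest edge leaving the tree is 4 6 (1); add 4.
Step 3: cheapest edge leaving the tree is 6 8 (1); add 8.
Step 4: cheapest edge leaving the tree is 1 6 (4); add 1.
Step 5: cheapest edge leaving the tree is 0 4 (6); add 0.
Step 6: cheapest edge leaving the tree is 0 3 (4); add 3.
Step 7: cheapest edge leaving the tree is 4 7 (6); add 7.
Step 8: cheapest edge leaving the tree is 5 6 (14); add 5.
The 8th edge added is 5 6.

5-6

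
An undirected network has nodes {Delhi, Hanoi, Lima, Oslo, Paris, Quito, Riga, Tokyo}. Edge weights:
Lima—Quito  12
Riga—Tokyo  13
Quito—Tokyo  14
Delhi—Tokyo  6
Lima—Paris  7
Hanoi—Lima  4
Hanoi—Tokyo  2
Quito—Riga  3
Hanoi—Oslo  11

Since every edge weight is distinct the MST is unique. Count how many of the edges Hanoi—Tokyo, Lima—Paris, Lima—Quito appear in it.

3

Kruskal's algorithm — process edges by increasing weight (ties by edge label):
Hanoi—Tokyo (2): add — endpoints in different components.
Quito—Riga (3): add — endpoints in different components.
Hanoi—Lima (4): add — endpoints in different components.
Delhi—Tokyo (6): add — endpoints in different components.
Lima—Paris (7): add — endpoints in different components.
Hanoi—Oslo (11): add — endpoints in different components.
Lima—Quito (12): add — endpoints in different components.
MST edge set: {Hanoi—Tokyo, Quito—Riga, Hanoi—Lima, Delhi—Tokyo, Lima—Paris, Hanoi—Oslo, Lima—Quito}.
Of the listed edges, {Hanoi—Tokyo, Lima—Paris, Lima—Quito} are in the MST → 3.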